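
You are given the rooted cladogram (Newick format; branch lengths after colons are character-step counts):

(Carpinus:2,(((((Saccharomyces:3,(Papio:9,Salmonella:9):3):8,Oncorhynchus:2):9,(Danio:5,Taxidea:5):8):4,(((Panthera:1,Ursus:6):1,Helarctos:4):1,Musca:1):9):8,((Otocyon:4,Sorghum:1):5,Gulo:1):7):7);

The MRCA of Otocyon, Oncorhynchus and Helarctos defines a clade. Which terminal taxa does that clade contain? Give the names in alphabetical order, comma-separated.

Danio, Gulo, Helarctos, Musca, Oncorhynchus, Otocyon, Panthera, Papio, Saccharomyces, Salmonella, Sorghum, Taxidea, Ursus

Tracing Otocyon: it sits inside (Otocyon,Sorghum).
Tracing Oncorhynchus: it sits inside ((Saccharomyces,(Papio,Salmonella)),Oncorhynchus).
Tracing Helarctos: it sits inside ((Panthera,Ursus),Helarctos).
The smallest clade enclosing all 3 is (((((Saccharomyces,(Papio,Salmonella)),Oncorhynchus),(Danio,Taxidea)),(((Panthera,Ursus),Helarctos),Musca)),((Otocyon,Sorghum),Gulo)); the answer is its 13 terminal taxa in alphabetical order.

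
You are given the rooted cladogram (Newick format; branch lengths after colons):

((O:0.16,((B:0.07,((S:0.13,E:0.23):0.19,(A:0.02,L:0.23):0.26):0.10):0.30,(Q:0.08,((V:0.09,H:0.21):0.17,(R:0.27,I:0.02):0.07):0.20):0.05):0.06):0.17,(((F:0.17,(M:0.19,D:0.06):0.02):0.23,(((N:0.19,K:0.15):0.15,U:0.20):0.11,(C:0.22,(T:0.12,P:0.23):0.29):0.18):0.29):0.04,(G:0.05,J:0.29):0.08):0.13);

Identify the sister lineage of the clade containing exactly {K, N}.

U

The clade containing exactly {K, N} attaches to the tree at the node subtending ((N,K),U).
The other lineage descending from that same node — the sister group — is the single tip U.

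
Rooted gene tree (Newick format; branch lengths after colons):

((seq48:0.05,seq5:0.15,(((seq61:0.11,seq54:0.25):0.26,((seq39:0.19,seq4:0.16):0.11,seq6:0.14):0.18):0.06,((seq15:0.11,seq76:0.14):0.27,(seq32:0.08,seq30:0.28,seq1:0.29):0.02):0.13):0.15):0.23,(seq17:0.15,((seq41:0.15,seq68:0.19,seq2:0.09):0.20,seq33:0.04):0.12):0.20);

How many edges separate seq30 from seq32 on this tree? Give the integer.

2

The MRCA of seq30 and seq32 is the node subtending (seq32,seq30,seq1).
From seq30 up to that node: 1 branch. From seq32 up to the same node: 1 branch. Total: 1 + 1 = 2.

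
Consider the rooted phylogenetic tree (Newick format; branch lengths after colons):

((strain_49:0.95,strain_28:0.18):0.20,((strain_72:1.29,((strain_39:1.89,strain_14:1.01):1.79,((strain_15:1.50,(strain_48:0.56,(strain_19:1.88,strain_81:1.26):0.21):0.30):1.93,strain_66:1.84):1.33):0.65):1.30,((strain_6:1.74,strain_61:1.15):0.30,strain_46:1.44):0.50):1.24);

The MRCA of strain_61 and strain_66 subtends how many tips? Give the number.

11

The MRCA of strain_61 and strain_66 is the node subtending ((strain_72,((strain_39,strain_14),((strain_15,(strain_48,(strain_19,strain_81))),strain_66))),((strain_6,strain_61),strain_46)).
That clade contains 11 terminal taxa: strain_14, strain_15, strain_19, strain_39, strain_46, strain_48, strain_6, strain_61, strain_66, strain_72, strain_81.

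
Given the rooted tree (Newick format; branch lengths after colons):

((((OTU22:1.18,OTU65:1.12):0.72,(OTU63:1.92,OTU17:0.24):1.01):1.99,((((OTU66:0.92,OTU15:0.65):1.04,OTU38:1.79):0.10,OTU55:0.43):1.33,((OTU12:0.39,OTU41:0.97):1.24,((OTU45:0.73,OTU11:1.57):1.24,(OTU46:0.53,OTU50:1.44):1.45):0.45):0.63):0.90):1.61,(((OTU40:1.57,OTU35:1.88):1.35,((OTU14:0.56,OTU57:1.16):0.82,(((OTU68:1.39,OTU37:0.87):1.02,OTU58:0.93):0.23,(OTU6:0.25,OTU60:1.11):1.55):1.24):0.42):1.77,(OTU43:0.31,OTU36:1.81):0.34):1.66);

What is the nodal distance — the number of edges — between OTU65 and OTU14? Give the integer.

The MRCA of OTU65 and OTU14 is the root of the tree.
From OTU65 up to that node: 4 branches. From OTU14 up to the same node: 5 branches. Total: 4 + 5 = 9.

9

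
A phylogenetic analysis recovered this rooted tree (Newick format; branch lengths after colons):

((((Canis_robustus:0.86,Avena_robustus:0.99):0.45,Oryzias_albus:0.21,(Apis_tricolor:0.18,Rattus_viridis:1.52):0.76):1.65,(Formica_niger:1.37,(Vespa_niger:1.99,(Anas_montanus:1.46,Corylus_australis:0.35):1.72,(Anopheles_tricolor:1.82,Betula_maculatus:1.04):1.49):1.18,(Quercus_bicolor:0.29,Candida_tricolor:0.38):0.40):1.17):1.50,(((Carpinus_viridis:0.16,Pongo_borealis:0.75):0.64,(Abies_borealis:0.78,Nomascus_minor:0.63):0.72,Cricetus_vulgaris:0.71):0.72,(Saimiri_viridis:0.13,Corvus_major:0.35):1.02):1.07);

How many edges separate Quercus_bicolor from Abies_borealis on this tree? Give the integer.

8

The MRCA of Quercus_bicolor and Abies_borealis is the root of the tree.
From Quercus_bicolor up to that node: 4 branches. From Abies_borealis up to the same node: 4 branches. Total: 4 + 4 = 8.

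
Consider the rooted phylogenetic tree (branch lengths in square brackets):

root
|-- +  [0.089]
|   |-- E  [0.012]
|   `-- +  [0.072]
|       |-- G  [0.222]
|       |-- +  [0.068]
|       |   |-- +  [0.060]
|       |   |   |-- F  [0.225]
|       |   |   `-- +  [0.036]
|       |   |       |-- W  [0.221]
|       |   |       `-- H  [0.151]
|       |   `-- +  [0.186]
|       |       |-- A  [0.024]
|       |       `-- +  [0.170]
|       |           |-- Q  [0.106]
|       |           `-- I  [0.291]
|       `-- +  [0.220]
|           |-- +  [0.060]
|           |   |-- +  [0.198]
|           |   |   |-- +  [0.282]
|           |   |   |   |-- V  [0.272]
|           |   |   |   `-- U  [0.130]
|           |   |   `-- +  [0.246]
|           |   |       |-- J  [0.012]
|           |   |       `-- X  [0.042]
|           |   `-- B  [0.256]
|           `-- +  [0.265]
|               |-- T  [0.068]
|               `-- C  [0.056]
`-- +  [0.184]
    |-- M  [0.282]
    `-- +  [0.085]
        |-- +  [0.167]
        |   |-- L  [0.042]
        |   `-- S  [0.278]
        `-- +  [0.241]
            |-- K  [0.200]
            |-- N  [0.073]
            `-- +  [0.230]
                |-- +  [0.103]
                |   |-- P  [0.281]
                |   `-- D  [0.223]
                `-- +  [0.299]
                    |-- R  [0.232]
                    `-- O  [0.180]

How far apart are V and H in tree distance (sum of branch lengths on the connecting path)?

1.347

The path runs V → … → MRCA → … → H; the MRCA is the node subtending (G,((F,(W,H)),(A,(Q,I))),((((V,U),(J,X)),B),(T,C))).
Branch lengths along that path: 0.272 + 0.282 + 0.198 + 0.060 + 0.220 + 0.068 + 0.060 + 0.036 + 0.151 = 1.347.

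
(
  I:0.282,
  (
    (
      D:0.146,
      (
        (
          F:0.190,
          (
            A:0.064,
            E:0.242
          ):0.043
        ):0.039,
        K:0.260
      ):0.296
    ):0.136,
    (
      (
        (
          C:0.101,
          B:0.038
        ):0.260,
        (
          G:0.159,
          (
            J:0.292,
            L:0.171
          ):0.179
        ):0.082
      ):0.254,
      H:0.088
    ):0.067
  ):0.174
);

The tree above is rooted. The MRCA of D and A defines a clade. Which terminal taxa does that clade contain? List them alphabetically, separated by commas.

A, D, E, F, K

Tracing D: it sits inside (D,((F,(A,E)),K)).
Tracing A: it sits inside (A,E).
The smallest clade enclosing both is (D,((F,(A,E)),K)); the answer is its 5 terminal taxa in alphabetical order.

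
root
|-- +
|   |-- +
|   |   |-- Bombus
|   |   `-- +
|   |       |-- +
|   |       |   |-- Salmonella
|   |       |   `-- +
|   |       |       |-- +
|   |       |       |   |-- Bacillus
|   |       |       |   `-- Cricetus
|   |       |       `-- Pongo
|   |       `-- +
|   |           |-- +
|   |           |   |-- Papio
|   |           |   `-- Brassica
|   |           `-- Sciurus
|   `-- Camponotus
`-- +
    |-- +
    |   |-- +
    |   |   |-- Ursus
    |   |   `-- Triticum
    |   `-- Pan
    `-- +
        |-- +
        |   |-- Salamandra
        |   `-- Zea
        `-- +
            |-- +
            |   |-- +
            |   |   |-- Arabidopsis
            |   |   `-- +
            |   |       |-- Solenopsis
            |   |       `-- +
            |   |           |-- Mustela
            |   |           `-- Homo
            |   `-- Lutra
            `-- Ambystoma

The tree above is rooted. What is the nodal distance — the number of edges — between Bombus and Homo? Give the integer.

11

The MRCA of Bombus and Homo is the root of the tree.
From Bombus up to that node: 3 branches. From Homo up to the same node: 8 branches. Total: 3 + 8 = 11.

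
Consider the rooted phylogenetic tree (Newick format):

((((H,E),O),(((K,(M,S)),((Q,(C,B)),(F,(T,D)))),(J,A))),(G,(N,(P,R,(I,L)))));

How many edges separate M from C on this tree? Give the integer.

The MRCA of M and C is the node subtending ((K,(M,S)),((Q,(C,B)),(F,(T,D)))).
From M up to that node: 3 branches. From C up to the same node: 4 branches. Total: 3 + 4 = 7.

7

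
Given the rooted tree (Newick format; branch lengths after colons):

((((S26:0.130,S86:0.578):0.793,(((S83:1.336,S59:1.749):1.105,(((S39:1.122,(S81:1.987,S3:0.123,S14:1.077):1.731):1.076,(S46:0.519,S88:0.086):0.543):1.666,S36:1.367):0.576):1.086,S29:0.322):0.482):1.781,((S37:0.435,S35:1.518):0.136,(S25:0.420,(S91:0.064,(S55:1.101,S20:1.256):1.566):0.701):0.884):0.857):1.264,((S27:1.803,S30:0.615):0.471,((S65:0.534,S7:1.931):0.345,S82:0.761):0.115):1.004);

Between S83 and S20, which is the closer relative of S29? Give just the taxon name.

S83

The MRCA of S29 and S83 subtends (((S83,S59),(((S39,(S81,S3,S14)),(S46,S88)),S36)),S29) (10 taxa).
The MRCA of S29 and S20 subtends (((S26,S86),(((S83,S59),(((S39,(S81,S3,S14)),(S46,S88)),S36)),S29)),((S37,S35),(S25,(S91,(S55,S20))))) (18 taxa).
The first is nested inside the second, so S29 shares a more recent common ancestor with S83.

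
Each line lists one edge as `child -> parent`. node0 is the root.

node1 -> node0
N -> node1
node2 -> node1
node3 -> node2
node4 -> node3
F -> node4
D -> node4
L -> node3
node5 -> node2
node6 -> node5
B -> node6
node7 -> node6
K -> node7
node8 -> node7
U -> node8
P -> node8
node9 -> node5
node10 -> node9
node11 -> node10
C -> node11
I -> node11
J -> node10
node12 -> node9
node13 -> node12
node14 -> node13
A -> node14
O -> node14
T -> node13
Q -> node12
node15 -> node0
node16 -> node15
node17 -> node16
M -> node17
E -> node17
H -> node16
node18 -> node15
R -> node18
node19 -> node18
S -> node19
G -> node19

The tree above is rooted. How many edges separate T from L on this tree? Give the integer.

7

The MRCA of T and L is the node subtending (((F,D),L),((B,(K,(U,P))),(((C,I),J),(((A,O),T),Q)))).
From T up to that node: 5 branches. From L up to the same node: 2 branches. Total: 5 + 2 = 7.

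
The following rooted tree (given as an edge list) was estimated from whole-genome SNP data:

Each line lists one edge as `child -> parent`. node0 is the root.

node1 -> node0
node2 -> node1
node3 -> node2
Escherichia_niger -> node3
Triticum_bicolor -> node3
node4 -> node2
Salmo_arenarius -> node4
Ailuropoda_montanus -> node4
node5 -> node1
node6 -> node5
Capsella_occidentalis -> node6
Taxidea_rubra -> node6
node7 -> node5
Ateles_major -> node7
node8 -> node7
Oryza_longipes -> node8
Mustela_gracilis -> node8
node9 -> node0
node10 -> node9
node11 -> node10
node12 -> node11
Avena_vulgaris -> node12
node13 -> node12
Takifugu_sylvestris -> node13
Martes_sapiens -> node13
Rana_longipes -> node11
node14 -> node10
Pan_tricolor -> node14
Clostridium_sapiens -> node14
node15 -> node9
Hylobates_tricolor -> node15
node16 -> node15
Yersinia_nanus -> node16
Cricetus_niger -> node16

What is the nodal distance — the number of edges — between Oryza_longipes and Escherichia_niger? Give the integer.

The MRCA of Oryza_longipes and Escherichia_niger is the node subtending (((Escherichia_niger,Triticum_bicolor),(Salmo_arenarius,Ailuropoda_montanus)),((Capsella_occidentalis,Taxidea_rubra),(Ateles_major,(Oryza_longipes,Mustela_gracilis)))).
From Oryza_longipes up to that node: 4 branches. From Escherichia_niger up to the same node: 3 branches. Total: 4 + 3 = 7.

7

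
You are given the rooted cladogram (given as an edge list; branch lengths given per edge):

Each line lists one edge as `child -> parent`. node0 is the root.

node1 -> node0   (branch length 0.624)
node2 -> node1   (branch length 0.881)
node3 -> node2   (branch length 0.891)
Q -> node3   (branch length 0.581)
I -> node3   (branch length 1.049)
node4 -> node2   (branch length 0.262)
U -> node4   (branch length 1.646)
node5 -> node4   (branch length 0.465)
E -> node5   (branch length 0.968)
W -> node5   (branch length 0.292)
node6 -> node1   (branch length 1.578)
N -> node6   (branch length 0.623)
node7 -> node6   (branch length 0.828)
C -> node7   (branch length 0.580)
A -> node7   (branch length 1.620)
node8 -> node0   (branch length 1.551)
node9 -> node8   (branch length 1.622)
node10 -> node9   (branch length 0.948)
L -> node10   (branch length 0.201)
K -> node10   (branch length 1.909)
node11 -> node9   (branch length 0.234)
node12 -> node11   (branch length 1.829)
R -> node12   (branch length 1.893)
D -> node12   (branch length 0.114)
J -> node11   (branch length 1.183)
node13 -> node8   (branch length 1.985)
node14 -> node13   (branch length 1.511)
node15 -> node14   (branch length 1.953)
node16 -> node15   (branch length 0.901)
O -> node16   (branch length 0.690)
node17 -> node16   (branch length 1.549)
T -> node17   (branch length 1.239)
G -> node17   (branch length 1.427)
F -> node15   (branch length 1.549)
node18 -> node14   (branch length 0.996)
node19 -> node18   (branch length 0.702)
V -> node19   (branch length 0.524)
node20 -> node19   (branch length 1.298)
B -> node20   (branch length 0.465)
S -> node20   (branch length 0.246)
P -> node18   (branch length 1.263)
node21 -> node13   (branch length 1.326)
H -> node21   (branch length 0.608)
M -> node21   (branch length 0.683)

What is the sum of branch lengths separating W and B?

11.032

The path runs W → … → MRCA → … → B; the MRCA is the root of the tree.
Branch lengths along that path: 0.292 + 0.465 + 0.262 + 0.881 + 0.624 + 1.551 + 1.985 + 1.511 + 0.996 + 0.702 + 1.298 + 0.465 = 11.032.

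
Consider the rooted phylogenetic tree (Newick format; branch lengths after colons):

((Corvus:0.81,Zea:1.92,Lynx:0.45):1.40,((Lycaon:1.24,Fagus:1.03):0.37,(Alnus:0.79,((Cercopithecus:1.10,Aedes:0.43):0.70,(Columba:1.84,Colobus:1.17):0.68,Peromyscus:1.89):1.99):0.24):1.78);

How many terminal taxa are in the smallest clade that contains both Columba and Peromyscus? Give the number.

5

The MRCA of Columba and Peromyscus is the node subtending ((Cercopithecus,Aedes),(Columba,Colobus),Peromyscus).
That clade contains 5 terminal taxa: Aedes, Cercopithecus, Colobus, Columba, Peromyscus.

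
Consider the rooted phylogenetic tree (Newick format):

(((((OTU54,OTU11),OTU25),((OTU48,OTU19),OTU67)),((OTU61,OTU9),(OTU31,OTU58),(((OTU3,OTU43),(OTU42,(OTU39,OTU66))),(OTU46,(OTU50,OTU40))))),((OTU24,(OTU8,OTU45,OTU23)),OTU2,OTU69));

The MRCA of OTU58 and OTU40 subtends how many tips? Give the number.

The MRCA of OTU58 and OTU40 is the node subtending ((OTU61,OTU9),(OTU31,OTU58),(((OTU3,OTU43),(OTU42,(OTU39,OTU66))),(OTU46,(OTU50,OTU40)))).
That clade contains 12 terminal taxa: OTU3, OTU31, OTU39, OTU40, OTU42, OTU43, OTU46, OTU50, OTU58, OTU61, OTU66, OTU9.

12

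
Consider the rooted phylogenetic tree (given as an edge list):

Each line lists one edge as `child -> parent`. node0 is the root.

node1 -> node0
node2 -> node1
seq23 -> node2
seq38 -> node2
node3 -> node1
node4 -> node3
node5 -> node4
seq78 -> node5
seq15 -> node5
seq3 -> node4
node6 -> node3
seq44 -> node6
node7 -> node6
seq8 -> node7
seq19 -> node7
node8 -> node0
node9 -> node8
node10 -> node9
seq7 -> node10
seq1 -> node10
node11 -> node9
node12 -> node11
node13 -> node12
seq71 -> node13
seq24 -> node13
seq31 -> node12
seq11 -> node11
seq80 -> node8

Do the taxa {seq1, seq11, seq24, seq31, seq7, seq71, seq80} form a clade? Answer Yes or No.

The most recent common ancestor of these taxa subtends (((seq7,seq1),(((seq71,seq24),seq31),seq11)),seq80).
That clade has exactly 7 tips — every listed taxon and nothing else — so the group is monophyletic.

Yes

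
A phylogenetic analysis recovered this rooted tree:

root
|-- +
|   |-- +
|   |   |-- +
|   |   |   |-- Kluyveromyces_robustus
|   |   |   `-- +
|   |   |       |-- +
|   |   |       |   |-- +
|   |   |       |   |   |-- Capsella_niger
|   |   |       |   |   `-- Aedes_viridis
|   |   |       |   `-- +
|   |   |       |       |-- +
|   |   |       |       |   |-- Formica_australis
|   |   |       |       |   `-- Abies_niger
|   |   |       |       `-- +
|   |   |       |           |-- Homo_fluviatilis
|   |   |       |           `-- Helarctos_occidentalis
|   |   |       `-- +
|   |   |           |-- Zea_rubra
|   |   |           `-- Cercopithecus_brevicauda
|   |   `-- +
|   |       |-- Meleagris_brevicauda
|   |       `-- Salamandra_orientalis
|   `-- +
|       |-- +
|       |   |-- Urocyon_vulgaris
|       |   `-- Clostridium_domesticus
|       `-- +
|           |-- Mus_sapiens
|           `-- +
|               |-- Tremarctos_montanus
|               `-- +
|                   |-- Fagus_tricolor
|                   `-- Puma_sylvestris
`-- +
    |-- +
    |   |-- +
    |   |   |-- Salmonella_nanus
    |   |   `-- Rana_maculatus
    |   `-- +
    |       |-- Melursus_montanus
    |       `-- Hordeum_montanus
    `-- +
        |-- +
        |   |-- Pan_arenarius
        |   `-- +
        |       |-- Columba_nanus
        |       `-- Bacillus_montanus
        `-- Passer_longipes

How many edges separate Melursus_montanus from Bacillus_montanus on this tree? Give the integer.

7

The MRCA of Melursus_montanus and Bacillus_montanus is the node subtending (((Salmonella_nanus,Rana_maculatus),(Melursus_montanus,Hordeum_montanus)),((Pan_arenarius,(Columba_nanus,Bacillus_montanus)),Passer_longipes)).
From Melursus_montanus up to that node: 3 branches. From Bacillus_montanus up to the same node: 4 branches. Total: 3 + 4 = 7.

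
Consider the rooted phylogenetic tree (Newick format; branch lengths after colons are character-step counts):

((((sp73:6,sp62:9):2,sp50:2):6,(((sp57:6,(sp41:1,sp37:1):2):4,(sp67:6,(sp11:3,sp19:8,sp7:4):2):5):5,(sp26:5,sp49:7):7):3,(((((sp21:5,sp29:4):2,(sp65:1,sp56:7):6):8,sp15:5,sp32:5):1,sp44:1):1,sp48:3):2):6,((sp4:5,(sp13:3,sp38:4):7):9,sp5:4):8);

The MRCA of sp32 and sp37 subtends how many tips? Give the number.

The MRCA of sp32 and sp37 is the node subtending (((sp73,sp62),sp50),(((sp57,(sp41,sp37)),(sp67,(sp11,sp19,sp7))),(sp26,sp49)),(((((sp21,sp29),(sp65,sp56)),sp15,sp32),sp44),sp48)).
That clade contains 20 terminal taxa: sp11, sp15, sp19, sp21, sp26, sp29, sp32, sp37, sp41, sp44, sp48, sp49, sp50, sp56, sp57, sp62, sp65, sp67, sp7, sp73.

20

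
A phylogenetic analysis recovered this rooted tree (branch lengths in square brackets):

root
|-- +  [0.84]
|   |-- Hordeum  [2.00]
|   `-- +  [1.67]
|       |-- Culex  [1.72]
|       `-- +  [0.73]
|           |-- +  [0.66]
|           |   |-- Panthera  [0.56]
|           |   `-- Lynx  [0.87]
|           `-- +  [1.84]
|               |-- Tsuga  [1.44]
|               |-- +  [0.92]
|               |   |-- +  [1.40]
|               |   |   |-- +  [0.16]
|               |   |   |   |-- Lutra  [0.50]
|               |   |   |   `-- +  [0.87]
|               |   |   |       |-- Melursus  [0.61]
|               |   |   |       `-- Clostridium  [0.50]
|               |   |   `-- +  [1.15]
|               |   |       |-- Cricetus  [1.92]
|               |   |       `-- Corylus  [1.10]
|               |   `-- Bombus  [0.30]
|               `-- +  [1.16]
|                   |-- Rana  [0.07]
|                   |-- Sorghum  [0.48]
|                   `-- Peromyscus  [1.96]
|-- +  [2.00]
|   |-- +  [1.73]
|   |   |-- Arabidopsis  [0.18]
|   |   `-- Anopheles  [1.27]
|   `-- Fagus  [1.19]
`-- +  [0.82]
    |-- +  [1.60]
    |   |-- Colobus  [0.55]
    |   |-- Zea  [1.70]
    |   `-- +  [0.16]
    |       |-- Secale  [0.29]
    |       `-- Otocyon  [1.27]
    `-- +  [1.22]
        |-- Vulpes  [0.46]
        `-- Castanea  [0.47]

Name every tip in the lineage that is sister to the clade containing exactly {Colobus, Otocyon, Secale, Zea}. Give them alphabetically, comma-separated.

The clade containing exactly {Colobus, Otocyon, Secale, Zea} attaches to the tree at the node subtending ((Colobus,Zea,(Secale,Otocyon)),(Vulpes,Castanea)).
The other lineage descending from that same node — the sister group — is (Vulpes,Castanea); its 2 tips in alphabetical order are the answer.

Castanea, Vulpes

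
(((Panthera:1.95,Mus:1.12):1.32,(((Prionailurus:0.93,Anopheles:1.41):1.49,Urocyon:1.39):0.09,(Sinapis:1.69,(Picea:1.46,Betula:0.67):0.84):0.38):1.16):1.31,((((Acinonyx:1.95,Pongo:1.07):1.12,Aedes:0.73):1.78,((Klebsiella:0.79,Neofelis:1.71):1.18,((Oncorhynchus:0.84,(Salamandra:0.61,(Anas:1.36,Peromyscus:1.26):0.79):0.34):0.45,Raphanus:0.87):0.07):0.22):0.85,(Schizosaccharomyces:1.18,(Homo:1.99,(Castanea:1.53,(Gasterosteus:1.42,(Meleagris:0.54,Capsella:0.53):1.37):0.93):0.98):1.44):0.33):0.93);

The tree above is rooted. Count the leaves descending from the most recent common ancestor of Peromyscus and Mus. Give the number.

The MRCA of Peromyscus and Mus is the root, so the clade is the entire tree.
That clade contains 24 terminal taxa: Acinonyx, Aedes, Anas, Anopheles, Betula, Capsella, Castanea, Gasterosteus, Homo, Klebsiella, Meleagris, Mus, Neofelis, Oncorhynchus, Panthera, Peromyscus, Picea, Pongo, Prionailurus, Raphanus, Salamandra, Schizosaccharomyces, Sinapis, Urocyon.

24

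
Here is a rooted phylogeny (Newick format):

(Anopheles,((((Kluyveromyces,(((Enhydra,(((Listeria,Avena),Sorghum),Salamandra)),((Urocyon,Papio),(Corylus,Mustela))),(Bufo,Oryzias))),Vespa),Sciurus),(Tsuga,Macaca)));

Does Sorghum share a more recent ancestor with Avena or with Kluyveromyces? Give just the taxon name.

Avena

The MRCA of Sorghum and Avena subtends ((Listeria,Avena),Sorghum) (3 taxa).
The MRCA of Sorghum and Kluyveromyces subtends (Kluyveromyces,(((Enhydra,(((Listeria,Avena),Sorghum),Salamandra)),((Urocyon,Papio),(Corylus,Mustela))),(Bufo,Oryzias))) (12 taxa).
The first is nested inside the second, so Sorghum shares a more recent common ancestor with Avena.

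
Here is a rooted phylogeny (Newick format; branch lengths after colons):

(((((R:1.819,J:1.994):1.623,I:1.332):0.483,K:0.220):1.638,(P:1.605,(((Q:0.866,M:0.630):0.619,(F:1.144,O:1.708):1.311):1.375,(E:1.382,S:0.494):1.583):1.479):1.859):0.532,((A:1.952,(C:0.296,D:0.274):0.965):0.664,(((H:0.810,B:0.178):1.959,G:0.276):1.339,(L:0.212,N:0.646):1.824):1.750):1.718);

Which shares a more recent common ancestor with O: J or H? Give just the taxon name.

J

The MRCA of O and J subtends ((((R,J),I),K),(P,(((Q,M),(F,O)),(E,S)))) (11 taxa).
The MRCA of O and H is the root, subtending the entire tree (19 taxa).
The first is nested inside the second, so O shares a more recent common ancestor with J.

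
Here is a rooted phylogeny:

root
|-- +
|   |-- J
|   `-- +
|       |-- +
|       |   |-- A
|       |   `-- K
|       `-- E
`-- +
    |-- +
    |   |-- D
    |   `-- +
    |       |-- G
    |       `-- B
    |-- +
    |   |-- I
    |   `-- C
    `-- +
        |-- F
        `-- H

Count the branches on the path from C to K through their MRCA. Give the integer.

The MRCA of C and K is the root of the tree.
From C up to that node: 3 branches. From K up to the same node: 4 branches. Total: 3 + 4 = 7.

7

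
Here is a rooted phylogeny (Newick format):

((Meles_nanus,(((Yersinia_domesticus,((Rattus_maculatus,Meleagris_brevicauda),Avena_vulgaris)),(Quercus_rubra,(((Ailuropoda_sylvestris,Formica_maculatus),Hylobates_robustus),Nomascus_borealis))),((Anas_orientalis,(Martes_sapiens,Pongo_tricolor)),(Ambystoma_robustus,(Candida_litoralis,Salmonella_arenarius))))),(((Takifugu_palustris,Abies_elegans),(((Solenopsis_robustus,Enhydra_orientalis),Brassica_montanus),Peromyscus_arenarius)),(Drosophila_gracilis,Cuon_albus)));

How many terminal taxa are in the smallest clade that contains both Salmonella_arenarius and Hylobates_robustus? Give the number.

15

The MRCA of Salmonella_arenarius and Hylobates_robustus is the node subtending (((Yersinia_domesticus,((Rattus_maculatus,Meleagris_brevicauda),Avena_vulgaris)),(Quercus_rubra,(((Ailuropoda_sylvestris,Formica_maculatus),Hylobates_robustus),Nomascus_borealis))),((Anas_orientalis,(Martes_sapiens,Pongo_tricolor)),(Ambystoma_robustus,(Candida_litoralis,Salmonella_arenarius)))).
That clade contains 15 terminal taxa: Ailuropoda_sylvestris, Ambystoma_robustus, Anas_orientalis, Avena_vulgaris, Candida_litoralis, Formica_maculatus, Hylobates_robustus, Martes_sapiens, Meleagris_brevicauda, Nomascus_borealis, Pongo_tricolor, Quercus_rubra, Rattus_maculatus, Salmonella_arenarius, Yersinia_domesticus.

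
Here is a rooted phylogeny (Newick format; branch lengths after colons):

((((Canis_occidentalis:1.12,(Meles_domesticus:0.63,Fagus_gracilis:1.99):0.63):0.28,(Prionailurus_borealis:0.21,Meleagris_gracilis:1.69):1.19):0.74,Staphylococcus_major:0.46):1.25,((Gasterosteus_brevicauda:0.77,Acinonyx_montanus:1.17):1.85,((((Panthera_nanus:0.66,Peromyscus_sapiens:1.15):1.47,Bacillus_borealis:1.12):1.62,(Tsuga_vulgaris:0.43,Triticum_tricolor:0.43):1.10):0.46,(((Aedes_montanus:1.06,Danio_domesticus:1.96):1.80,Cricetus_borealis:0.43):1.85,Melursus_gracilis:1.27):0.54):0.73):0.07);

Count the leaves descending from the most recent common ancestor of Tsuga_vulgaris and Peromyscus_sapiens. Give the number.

The MRCA of Tsuga_vulgaris and Peromyscus_sapiens is the node subtending (((Panthera_nanus,Peromyscus_sapiens),Bacillus_borealis),(Tsuga_vulgaris,Triticum_tricolor)).
That clade contains 5 terminal taxa: Bacillus_borealis, Panthera_nanus, Peromyscus_sapiens, Triticum_tricolor, Tsuga_vulgaris.

5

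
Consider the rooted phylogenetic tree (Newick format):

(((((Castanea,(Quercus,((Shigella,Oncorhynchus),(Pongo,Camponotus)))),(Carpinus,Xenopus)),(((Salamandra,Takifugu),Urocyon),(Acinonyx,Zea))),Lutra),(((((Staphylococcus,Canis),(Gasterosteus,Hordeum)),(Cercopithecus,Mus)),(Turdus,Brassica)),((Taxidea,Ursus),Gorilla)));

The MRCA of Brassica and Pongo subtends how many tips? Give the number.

25

The MRCA of Brassica and Pongo is the root, so the clade is the entire tree.
That clade contains 25 terminal taxa: Acinonyx, Brassica, Camponotus, Canis, Carpinus, Castanea, Cercopithecus, Gasterosteus, Gorilla, Hordeum, Lutra, Mus, Oncorhynchus, Pongo, Quercus, Salamandra, Shigella, Staphylococcus, Takifugu, Taxidea, Turdus, Urocyon, Ursus, Xenopus, Zea.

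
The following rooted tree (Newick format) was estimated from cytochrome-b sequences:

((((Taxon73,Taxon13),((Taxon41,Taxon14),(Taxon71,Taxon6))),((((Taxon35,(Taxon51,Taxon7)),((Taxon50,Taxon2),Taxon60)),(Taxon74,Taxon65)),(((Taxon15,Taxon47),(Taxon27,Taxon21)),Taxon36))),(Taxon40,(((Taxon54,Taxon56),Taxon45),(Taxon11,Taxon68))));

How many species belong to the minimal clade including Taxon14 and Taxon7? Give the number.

19

The MRCA of Taxon14 and Taxon7 is the node subtending (((Taxon73,Taxon13),((Taxon41,Taxon14),(Taxon71,Taxon6))),((((Taxon35,(Taxon51,Taxon7)),((Taxon50,Taxon2),Taxon60)),(Taxon74,Taxon65)),(((Taxon15,Taxon47),(Taxon27,Taxon21)),Taxon36))).
That clade contains 19 terminal taxa: Taxon13, Taxon14, Taxon15, Taxon2, Taxon21, Taxon27, Taxon35, Taxon36, Taxon41, Taxon47, Taxon50, Taxon51, Taxon6, Taxon60, Taxon65, Taxon7, Taxon71, Taxon73, Taxon74.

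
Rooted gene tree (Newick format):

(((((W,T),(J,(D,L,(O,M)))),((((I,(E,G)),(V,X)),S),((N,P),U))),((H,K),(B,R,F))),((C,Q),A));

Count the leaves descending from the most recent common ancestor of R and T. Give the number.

21

The MRCA of R and T is the node subtending ((((W,T),(J,(D,L,(O,M)))),((((I,(E,G)),(V,X)),S),((N,P),U))),((H,K),(B,R,F))).
That clade contains 21 terminal taxa: B, D, E, F, G, H, I, J, K, L, M, N, O, P, R, S, T, U, V, W, X.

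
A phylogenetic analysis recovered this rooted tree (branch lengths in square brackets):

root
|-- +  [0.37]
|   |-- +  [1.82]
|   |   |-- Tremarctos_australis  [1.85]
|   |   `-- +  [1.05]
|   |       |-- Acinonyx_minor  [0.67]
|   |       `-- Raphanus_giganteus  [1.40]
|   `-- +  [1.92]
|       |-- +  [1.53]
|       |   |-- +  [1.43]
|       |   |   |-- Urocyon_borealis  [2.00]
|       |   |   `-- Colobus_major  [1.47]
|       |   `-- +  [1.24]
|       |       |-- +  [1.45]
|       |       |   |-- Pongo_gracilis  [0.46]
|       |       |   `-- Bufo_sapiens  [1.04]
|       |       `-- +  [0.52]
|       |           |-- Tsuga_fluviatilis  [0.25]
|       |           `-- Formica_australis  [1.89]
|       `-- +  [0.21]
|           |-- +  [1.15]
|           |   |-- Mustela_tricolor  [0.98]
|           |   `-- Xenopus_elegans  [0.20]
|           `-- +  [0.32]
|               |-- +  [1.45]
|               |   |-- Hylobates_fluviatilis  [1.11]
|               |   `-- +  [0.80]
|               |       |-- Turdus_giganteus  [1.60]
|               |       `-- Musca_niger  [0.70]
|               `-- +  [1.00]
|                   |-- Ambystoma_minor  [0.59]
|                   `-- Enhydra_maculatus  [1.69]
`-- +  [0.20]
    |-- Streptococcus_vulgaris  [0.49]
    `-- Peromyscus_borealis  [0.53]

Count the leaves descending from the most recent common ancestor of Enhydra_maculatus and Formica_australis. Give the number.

13

The MRCA of Enhydra_maculatus and Formica_australis is the node subtending (((Urocyon_borealis,Colobus_major),((Pongo_gracilis,Bufo_sapiens),(Tsuga_fluviatilis,Formica_australis))),((Mustela_tricolor,Xenopus_elegans),((Hylobates_fluviatilis,(Turdus_giganteus,Musca_niger)),(Ambystoma_minor,Enhydra_maculatus)))).
That clade contains 13 terminal taxa: Ambystoma_minor, Bufo_sapiens, Colobus_major, Enhydra_maculatus, Formica_australis, Hylobates_fluviatilis, Musca_niger, Mustela_tricolor, Pongo_gracilis, Tsuga_fluviatilis, Turdus_giganteus, Urocyon_borealis, Xenopus_elegans.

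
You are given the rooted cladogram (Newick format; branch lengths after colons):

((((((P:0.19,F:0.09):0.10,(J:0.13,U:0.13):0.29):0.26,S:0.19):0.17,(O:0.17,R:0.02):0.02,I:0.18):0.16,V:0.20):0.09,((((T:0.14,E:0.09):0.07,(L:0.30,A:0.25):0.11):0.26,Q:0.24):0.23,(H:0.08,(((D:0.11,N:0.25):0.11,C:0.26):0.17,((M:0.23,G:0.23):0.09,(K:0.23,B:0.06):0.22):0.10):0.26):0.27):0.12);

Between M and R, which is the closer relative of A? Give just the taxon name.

The MRCA of A and M subtends ((((T,E),(L,A)),Q),(H,(((D,N),C),((M,G),(K,B))))) (13 taxa).
The MRCA of A and R is the root, subtending the entire tree (22 taxa).
The first is nested inside the second, so A shares a more recent common ancestor with M.

M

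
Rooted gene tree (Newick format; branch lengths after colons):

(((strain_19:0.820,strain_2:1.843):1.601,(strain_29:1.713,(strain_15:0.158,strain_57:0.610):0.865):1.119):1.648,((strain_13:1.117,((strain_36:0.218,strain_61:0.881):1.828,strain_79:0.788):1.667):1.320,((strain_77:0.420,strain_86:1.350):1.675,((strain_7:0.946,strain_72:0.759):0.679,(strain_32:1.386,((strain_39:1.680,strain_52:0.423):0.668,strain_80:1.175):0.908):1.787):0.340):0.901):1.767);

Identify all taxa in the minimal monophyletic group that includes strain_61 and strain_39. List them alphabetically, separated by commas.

strain_13, strain_32, strain_36, strain_39, strain_52, strain_61, strain_7, strain_72, strain_77, strain_79, strain_80, strain_86

Tracing strain_61: it sits inside (strain_36,strain_61).
Tracing strain_39: it sits inside (strain_39,strain_52).
The smallest clade enclosing both is ((strain_13,((strain_36,strain_61),strain_79)),((strain_77,strain_86),((strain_7,strain_72),(strain_32,((strain_39,strain_52),strain_80))))); the answer is its 12 terminal taxa in alphabetical order.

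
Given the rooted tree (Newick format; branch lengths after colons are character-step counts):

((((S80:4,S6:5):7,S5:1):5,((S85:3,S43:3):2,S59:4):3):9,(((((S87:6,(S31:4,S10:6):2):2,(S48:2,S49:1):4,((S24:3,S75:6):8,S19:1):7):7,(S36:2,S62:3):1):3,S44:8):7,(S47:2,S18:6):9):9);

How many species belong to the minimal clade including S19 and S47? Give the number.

The MRCA of S19 and S47 is the node subtending (((((S87,(S31,S10)),(S48,S49),((S24,S75),S19)),(S36,S62)),S44),(S47,S18)).
That clade contains 13 terminal taxa: S10, S18, S19, S24, S31, S36, S44, S47, S48, S49, S62, S75, S87.

13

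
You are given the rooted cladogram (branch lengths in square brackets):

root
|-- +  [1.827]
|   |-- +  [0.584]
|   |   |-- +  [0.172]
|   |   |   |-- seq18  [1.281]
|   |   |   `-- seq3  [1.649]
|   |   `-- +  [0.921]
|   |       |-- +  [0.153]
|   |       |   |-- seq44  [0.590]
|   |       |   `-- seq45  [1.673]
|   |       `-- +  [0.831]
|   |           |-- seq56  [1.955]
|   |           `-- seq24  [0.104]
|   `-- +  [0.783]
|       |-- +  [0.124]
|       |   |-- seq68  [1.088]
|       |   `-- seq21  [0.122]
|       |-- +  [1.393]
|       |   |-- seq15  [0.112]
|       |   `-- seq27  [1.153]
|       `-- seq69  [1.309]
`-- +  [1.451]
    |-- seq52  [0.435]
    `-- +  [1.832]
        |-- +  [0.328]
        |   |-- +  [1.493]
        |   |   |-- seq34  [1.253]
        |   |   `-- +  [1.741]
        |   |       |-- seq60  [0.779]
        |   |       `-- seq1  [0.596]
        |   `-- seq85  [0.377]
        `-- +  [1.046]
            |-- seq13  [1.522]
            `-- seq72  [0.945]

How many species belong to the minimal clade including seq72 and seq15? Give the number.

18

The MRCA of seq72 and seq15 is the root, so the clade is the entire tree.
That clade contains 18 terminal taxa: seq1, seq13, seq15, seq18, seq21, seq24, seq27, seq3, seq34, seq44, seq45, seq52, seq56, seq60, seq68, seq69, seq72, seq85.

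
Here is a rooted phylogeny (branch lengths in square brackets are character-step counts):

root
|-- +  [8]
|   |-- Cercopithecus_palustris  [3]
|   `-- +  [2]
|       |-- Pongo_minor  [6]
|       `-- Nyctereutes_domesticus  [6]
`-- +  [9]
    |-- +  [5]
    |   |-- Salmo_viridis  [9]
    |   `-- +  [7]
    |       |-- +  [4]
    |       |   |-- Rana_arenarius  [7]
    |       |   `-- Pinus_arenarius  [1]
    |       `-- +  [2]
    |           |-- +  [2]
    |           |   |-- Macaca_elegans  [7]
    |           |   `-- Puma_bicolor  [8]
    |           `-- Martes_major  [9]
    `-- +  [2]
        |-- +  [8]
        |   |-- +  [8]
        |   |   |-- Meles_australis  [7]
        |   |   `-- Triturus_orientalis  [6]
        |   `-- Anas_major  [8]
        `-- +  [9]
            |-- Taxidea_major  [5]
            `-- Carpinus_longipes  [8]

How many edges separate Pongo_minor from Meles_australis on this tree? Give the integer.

The MRCA of Pongo_minor and Meles_australis is the root of the tree.
From Pongo_minor up to that node: 3 branches. From Meles_australis up to the same node: 5 branches. Total: 3 + 5 = 8.

8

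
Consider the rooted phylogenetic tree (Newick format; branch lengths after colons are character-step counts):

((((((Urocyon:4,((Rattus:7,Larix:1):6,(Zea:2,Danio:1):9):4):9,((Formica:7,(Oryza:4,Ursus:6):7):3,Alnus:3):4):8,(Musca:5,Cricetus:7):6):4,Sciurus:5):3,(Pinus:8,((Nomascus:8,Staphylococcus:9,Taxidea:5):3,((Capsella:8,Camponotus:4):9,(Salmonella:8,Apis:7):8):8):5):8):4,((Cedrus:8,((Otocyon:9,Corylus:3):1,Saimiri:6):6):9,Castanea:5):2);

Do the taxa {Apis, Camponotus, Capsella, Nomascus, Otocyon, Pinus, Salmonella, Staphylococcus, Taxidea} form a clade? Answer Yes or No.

The MRCA of the listed taxa is the root, so the smallest clade containing them is the whole tree.
That clade also contains Alnus, Castanea, Cedrus, Corylus, Cricetus, Danio, Formica, Larix, Musca, Oryza, Rattus, Saimiri, Sciurus, Urocyon, Ursus, Zea, which are not in the proposed group, so the group is not monophyletic.

No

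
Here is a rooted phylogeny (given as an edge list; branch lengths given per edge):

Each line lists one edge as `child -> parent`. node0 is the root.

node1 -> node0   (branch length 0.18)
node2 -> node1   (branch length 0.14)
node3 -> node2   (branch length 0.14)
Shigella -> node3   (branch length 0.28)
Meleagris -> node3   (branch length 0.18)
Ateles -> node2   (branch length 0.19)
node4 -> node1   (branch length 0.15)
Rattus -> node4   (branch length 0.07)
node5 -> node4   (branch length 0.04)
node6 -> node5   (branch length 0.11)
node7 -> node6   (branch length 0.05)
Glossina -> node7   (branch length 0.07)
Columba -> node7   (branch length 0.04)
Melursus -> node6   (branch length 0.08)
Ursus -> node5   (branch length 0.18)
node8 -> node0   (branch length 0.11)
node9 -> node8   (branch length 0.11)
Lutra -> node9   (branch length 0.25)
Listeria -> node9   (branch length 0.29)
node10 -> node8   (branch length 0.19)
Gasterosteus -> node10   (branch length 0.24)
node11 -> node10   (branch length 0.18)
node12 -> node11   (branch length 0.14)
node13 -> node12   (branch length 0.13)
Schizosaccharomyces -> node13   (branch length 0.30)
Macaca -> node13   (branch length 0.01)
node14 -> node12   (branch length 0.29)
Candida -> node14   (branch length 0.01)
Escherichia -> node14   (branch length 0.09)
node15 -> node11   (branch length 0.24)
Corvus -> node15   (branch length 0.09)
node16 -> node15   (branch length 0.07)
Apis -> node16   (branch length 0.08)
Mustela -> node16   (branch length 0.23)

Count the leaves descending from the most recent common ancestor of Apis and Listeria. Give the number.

10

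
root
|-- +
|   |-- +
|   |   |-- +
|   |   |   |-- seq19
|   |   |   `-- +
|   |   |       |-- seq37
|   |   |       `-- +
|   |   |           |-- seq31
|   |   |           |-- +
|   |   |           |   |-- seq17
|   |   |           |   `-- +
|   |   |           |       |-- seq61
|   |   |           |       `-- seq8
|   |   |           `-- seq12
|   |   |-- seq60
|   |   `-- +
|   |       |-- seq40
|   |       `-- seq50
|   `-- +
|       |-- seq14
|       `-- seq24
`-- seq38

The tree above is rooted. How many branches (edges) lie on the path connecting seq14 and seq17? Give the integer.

8

The MRCA of seq14 and seq17 is the node subtending (((seq19,(seq37,(seq31,(seq17,(seq61,seq8)),seq12))),seq60,(seq40,seq50)),(seq14,seq24)).
From seq14 up to that node: 2 branches. From seq17 up to the same node: 6 branches. Total: 2 + 6 = 8.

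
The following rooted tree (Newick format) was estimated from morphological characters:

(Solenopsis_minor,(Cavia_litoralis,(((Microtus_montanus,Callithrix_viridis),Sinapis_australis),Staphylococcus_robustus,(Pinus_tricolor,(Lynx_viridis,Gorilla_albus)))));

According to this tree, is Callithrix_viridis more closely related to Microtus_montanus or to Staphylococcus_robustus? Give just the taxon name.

The MRCA of Callithrix_viridis and Microtus_montanus subtends (Microtus_montanus,Callithrix_viridis) (2 taxa).
The MRCA of Callithrix_viridis and Staphylococcus_robustus subtends (((Microtus_montanus,Callithrix_viridis),Sinapis_australis),Staphylococcus_robustus,(Pinus_tricolor,(Lynx_viridis,Gorilla_albus))) (7 taxa).
The first is nested inside the second, so Callithrix_viridis shares a more recent common ancestor with Microtus_montanus.

Microtus_montanus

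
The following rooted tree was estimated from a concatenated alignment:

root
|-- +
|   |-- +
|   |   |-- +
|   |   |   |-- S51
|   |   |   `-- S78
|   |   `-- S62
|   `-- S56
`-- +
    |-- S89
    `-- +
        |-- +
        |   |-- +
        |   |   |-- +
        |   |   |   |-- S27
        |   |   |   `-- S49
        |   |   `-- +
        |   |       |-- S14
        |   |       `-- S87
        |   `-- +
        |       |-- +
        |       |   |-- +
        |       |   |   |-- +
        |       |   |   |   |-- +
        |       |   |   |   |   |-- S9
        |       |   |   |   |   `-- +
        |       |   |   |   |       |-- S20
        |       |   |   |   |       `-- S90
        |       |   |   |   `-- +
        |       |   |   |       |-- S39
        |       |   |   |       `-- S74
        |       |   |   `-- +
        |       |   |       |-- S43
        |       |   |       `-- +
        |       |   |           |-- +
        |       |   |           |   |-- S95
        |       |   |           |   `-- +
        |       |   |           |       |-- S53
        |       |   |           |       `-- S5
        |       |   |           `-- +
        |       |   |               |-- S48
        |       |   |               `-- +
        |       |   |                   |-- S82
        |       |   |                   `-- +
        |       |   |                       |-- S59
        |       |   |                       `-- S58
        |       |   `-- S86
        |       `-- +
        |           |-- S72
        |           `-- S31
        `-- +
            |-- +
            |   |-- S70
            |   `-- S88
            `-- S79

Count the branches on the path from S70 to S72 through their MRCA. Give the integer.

The MRCA of S70 and S72 is the node subtending ((((S27,S49),(S14,S87)),(((((S9,(S20,S90)),(S39,S74)),(S43,((S95,(S53,S5)),(S48,(S82,(S59,S58)))))),S86),(S72,S31))),((S70,S88),S79)).
From S70 up to that node: 3 branches. From S72 up to the same node: 4 branches. Total: 3 + 4 = 7.

7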